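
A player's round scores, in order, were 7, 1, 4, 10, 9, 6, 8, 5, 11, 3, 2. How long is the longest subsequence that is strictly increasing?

5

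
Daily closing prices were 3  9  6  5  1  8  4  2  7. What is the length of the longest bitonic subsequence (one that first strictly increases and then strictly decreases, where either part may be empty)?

6

inc[i] = longest strictly increasing subsequence ending at i; dec[i] = longest strictly decreasing subsequence starting at i:
i:     1 2 3 4 5 6 7 8 9
a[i]:  3 9 6 5 1 8 4 2 7
inc:   1 2 2 2 1 3 2 2 3
dec:   2 5 4 3 1 3 2 1 1
Best peak at i=2 (value 9): inc=2, dec=5, length 2+5−1 = 6.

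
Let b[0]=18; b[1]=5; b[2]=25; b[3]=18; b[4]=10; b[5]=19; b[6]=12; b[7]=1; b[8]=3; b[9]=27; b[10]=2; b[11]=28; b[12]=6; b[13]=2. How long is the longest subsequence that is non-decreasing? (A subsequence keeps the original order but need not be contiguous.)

Track the smallest tail for each achievable length (allowing ties):
18 → extends → [18]
5 → replaces 18 → [5]
25 → extends → [5, 25]
18 → replaces 25 → [5, 18]
10 → replaces 18 → [5, 10]
19 → extends → [5, 10, 19]
12 → replaces 19 → [5, 10, 12]
1 → replaces 5 → [1, 10, 12]
3 → replaces 10 → [1, 3, 12]
27 → extends → [1, 3, 12, 27]
2 → replaces 3 → [1, 2, 12, 27]
28 → extends → [1, 2, 12, 27, 28]
6 → replaces 12 → [1, 2, 6, 27, 28]
2 → replaces 6 → [1, 2, 2, 27, 28]
Five tails, so the longest non-decreasing subsequence has length 5 (e.g. 18, 18, 19, 27, 28).

5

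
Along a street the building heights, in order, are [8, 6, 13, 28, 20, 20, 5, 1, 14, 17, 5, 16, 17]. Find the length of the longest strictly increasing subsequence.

Track the smallest tail for each achievable length (strict):
8 → extends → [8]
6 → replaces 8 → [6]
13 → extends → [6, 13]
28 → extends → [6, 13, 28]
20 → replaces 28 → [6, 13, 20]
20 → already a tail → [6, 13, 20]
5 → replaces 6 → [5, 13, 20]
1 → replaces 5 → [1, 13, 20]
14 → replaces 20 → [1, 13, 14]
17 → extends → [1, 13, 14, 17]
5 → replaces 13 → [1, 5, 14, 17]
16 → replaces 17 → [1, 5, 14, 16]
17 → extends → [1, 5, 14, 16, 17]
Five tails, so the longest strictly increasing subsequence has length 5 (e.g. 8, 13, 14, 16, 17).

5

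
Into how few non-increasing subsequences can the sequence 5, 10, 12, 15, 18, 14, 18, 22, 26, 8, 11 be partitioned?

The minimum number of non-increasing subsequences covering a sequence equals the length of its longest strictly increasing subsequence.
LIS length is 7 (e.g. 5, 10, 12, 15, 18, 22, 26), so 7 piles are needed.

7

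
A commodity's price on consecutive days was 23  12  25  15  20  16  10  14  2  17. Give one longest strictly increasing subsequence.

Patience tails give the LIS length; then backtrack through the dp parents:
23 → extends → [23]
12 → replaces 23 → [12]
25 → extends → [12, 25]
15 → replaces 25 → [12, 15]
20 → extends → [12, 15, 20]
16 → replaces 20 → [12, 15, 16]
10 → replaces 12 → [10, 15, 16]
14 → replaces 15 → [10, 14, 16]
2 → replaces 10 → [2, 14, 16]
17 → extends → [2, 14, 16, 17]
Length 4; one witness is 12, 15, 16, 17.

12, 15, 16, 17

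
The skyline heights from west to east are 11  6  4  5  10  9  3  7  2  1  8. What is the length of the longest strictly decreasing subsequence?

6

Negate each value so 'decreasing' becomes 'increasing', then run patience tails on the negated sequence:
-11 → extends → [-11]
-6 → extends → [-11, -6]
-4 → extends → [-11, -6, -4]
-5 → replaces -4 → [-11, -6, -5]
-10 → replaces -6 → [-11, -10, -5]
-9 → replaces -5 → [-11, -10, -9]
-3 → extends → [-11, -10, -9, -3]
-7 → replaces -3 → [-11, -10, -9, -7]
-2 → extends → [-11, -10, -9, -7, -2]
-1 → extends → [-11, -10, -9, -7, -2, -1]
-8 → replaces -7 → [-11, -10, -9, -8, -2, -1]
Six tails, so the longest strictly decreasing subsequence of the original has length 6.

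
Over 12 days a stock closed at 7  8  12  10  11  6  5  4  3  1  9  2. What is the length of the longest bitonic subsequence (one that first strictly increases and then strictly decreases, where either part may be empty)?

inc[i] = longest strictly increasing subsequence ending at i; dec[i] = longest strictly decreasing subsequence starting at i:
i:      1  2  3  4  5  6  7  8  9 10 11 12
a[i]:   7  8 12 10 11  6  5  4  3  1  9  2
inc:    1  2  3  3  4  1  1  1  1  1  3  2
dec:    6  6  7  6  6  5  4  3  2  1  2  1
Best peak at i=3 (value 12): inc=3, dec=7, length 3+7−1 = 9.

9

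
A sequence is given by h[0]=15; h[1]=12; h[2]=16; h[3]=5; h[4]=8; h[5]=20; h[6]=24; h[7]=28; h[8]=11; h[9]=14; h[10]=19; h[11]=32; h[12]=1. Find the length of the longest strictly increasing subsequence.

6

Let dp[i] be the length of the longest such subsequence ending at index i:
i:      0  1  2  3  4  5  6  7  8  9 10 11 12
h[i]:  15 12 16  5  8 20 24 28 11 14 19 32  1
dp:     1  1  2  1  2  3  4  5  3  4  5  6  1
Maximum dp value is 6.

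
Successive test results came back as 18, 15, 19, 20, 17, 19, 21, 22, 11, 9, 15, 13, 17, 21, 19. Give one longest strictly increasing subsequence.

Patience tails give the LIS length; then backtrack through the dp parents:
18 → extends → [18]
15 → replaces 18 → [15]
19 → extends → [15, 19]
20 → extends → [15, 19, 20]
17 → replaces 19 → [15, 17, 20]
19 → replaces 20 → [15, 17, 19]
21 → extends → [15, 17, 19, 21]
22 → extends → [15, 17, 19, 21, 22]
11 → replaces 15 → [11, 17, 19, 21, 22]
9 → replaces 11 → [9, 17, 19, 21, 22]
15 → replaces 17 → [9, 15, 19, 21, 22]
13 → replaces 15 → [9, 13, 19, 21, 22]
17 → replaces 19 → [9, 13, 17, 21, 22]
21 → already a tail → [9, 13, 17, 21, 22]
19 → replaces 21 → [9, 13, 17, 19, 22]
Length 5; one witness is 18, 19, 20, 21, 22.

18, 19, 20, 21, 22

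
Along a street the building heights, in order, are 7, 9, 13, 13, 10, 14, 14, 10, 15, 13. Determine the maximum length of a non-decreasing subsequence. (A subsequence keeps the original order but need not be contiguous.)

7

Track the smallest tail for each achievable length (allowing ties):
7 → extends → [7]
9 → extends → [7, 9]
13 → extends → [7, 9, 13]
13 → extends → [7, 9, 13, 13]
10 → replaces 13 → [7, 9, 10, 13]
14 → extends → [7, 9, 10, 13, 14]
14 → extends → [7, 9, 10, 13, 14, 14]
10 → replaces 13 → [7, 9, 10, 10, 14, 14]
15 → extends → [7, 9, 10, 10, 14, 14, 15]
13 → replaces 14 → [7, 9, 10, 10, 13, 14, 15]
Seven tails, so the longest non-decreasing subsequence has length 7 (e.g. 7, 9, 13, 13, 14, 14, 15).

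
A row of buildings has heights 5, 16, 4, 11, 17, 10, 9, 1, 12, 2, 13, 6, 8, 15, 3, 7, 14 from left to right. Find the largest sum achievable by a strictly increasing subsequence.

56

Let S[i] be the best sum of a strictly increasing subsequence ending at i:
i:      1  2  3  4  5  6  7  8  9 10 11 12 13 14 15 16 17
a[i]:   5 16  4 11 17 10  9  1 12  2 13  6  8 15  3  7 14
S:      5 21  4 16 38 15 14  1 28  3 41 11 19 56  6 18 55
Maximum is 56 (e.g. 5 + 11 + 12 + 13 + 15).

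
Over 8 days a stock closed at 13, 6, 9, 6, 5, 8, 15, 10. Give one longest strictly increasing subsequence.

6, 9, 15

Patience tails give the LIS length; then backtrack through the dp parents:
13 → extends → [13]
6 → replaces 13 → [6]
9 → extends → [6, 9]
6 → already a tail → [6, 9]
5 → replaces 6 → [5, 9]
8 → replaces 9 → [5, 8]
15 → extends → [5, 8, 15]
10 → replaces 15 → [5, 8, 10]
Length 3; one witness is 6, 9, 15.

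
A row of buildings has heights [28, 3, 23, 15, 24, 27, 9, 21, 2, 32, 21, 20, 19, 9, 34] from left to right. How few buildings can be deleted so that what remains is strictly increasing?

Fewest deletions = n − (longest strictly increasing subsequence).
Patience tails:
28 → extends → [28]
3 → replaces 28 → [3]
23 → extends → [3, 23]
15 → replaces 23 → [3, 15]
24 → extends → [3, 15, 24]
27 → extends → [3, 15, 24, 27]
9 → replaces 15 → [3, 9, 24, 27]
21 → replaces 24 → [3, 9, 21, 27]
2 → replaces 3 → [2, 9, 21, 27]
32 → extends → [2, 9, 21, 27, 32]
21 → already a tail → [2, 9, 21, 27, 32]
20 → replaces 21 → [2, 9, 20, 27, 32]
19 → replaces 20 → [2, 9, 19, 27, 32]
9 → already a tail → [2, 9, 19, 27, 32]
34 → extends → [2, 9, 19, 27, 32, 34]
Longest strictly increasing subsequence has length 6, so deletions = 15 − 6 = 9.

9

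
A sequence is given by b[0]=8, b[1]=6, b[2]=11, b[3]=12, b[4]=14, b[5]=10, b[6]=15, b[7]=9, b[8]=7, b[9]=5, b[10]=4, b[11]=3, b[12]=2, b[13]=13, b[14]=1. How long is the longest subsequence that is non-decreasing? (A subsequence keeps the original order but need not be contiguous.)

5

Let dp[i] be the length of the longest such subsequence ending at index i:
i:      0  1  2  3  4  5  6  7  8  9 10 11 12 13 14
b[i]:   8  6 11 12 14 10 15  9  7  5  4  3  2 13  1
dp:     1  1  2  3  4  2  5  2  2  1  1  1  1  4  1
Maximum dp value is 5.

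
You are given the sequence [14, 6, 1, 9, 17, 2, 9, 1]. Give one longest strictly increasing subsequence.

6, 9, 17

Patience tails give the LIS length; then backtrack through the dp parents:
14 → extends → [14]
6 → replaces 14 → [6]
1 → replaces 6 → [1]
9 → extends → [1, 9]
17 → extends → [1, 9, 17]
2 → replaces 9 → [1, 2, 17]
9 → replaces 17 → [1, 2, 9]
1 → already a tail → [1, 2, 9]
Length 3; one witness is 6, 9, 17.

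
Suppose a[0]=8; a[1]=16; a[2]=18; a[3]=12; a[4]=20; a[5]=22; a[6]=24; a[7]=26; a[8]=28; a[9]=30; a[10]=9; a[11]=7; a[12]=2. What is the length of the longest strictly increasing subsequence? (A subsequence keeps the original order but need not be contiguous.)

Track the smallest tail for each achievable length (strict):
8 → extends → [8]
16 → extends → [8, 16]
18 → extends → [8, 16, 18]
12 → replaces 16 → [8, 12, 18]
20 → extends → [8, 12, 18, 20]
22 → extends → [8, 12, 18, 20, 22]
24 → extends → [8, 12, 18, 20, 22, 24]
26 → extends → [8, 12, 18, 20, 22, 24, 26]
28 → extends → [8, 12, 18, 20, 22, 24, 26, 28]
30 → extends → [8, 12, 18, 20, 22, 24, 26, 28, 30]
9 → replaces 12 → [8, 9, 18, 20, 22, 24, 26, 28, 30]
7 → replaces 8 → [7, 9, 18, 20, 22, 24, 26, 28, 30]
2 → replaces 7 → [2, 9, 18, 20, 22, 24, 26, 28, 30]
Nine tails, so the longest strictly increasing subsequence has length 9 (e.g. 8, 16, 18, 20, 22, 24, 26, 28, 30).

9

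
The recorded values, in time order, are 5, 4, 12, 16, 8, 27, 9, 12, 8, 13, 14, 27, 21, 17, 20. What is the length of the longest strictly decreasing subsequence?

Negate each value so 'decreasing' becomes 'increasing', then run patience tails on the negated sequence:
-5 → extends → [-5]
-4 → extends → [-5, -4]
-12 → replaces -5 → [-12, -4]
-16 → replaces -12 → [-16, -4]
-8 → replaces -4 → [-16, -8]
-27 → replaces -16 → [-27, -8]
-9 → replaces -8 → [-27, -9]
-12 → replaces -9 → [-27, -12]
-8 → extends → [-27, -12, -8]
-13 → replaces -12 → [-27, -13, -8]
-14 → replaces -13 → [-27, -14, -8]
-27 → already a tail → [-27, -14, -8]
-21 → replaces -14 → [-27, -21, -8]
-17 → replaces -8 → [-27, -21, -17]
-20 → replaces -17 → [-27, -21, -20]
Three tails, so the longest strictly decreasing subsequence of the original has length 3.

3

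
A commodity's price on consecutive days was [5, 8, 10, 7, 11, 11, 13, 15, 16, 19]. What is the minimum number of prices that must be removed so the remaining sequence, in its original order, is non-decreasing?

Fewest deletions = n − (longest non-decreasing subsequence).
i:      1  2  3  4  5  6  7  8  9 10
a[i]:   5  8 10  7 11 11 13 15 16 19
dp:     1  2  3  2  4  5  6  7  8  9
max dp = 9, so deletions = 10 − 9 = 1.

1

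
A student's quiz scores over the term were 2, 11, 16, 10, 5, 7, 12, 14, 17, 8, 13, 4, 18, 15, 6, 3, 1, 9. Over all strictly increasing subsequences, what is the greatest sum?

Let S[i] be the best sum of a strictly increasing subsequence ending at i:
i:      1  2  3  4  5  6  7  8  9 10 11 12 13 14 15 16 17 18
a[i]:   2 11 16 10  5  7 12 14 17  8 13  4 18 15  6  3  1  9
S:      2 13 29 12  7 14 26 40 57 22 39  6 75 55 13  5  1 31
Maximum is 75 (e.g. 2 + 5 + 7 + 12 + 14 + 17 + 18).

75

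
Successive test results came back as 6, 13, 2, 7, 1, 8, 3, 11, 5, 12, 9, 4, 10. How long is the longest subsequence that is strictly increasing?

5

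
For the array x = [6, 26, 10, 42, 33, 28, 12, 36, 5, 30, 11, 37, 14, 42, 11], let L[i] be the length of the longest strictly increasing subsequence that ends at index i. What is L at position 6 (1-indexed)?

dp[i] = 1 + max{dp[j] : j<i, x[j]<x[i]} (or 1 if no such j):
i:      1  2  3  4  5  6  7  8  9 10 11 12 13 14 15
x[i]:   6 26 10 42 33 28 12 36  5 30 11 37 14 42 11
dp:     1  2  2  3  3  3  3  4  1  4  3  5  4  6  3
At index 6 the value is 3.

3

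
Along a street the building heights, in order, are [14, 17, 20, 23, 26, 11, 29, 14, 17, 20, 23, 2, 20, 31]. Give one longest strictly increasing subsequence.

Patience tails give the LIS length; then backtrack through the dp parents:
14 → extends → [14]
17 → extends → [14, 17]
20 → extends → [14, 17, 20]
23 → extends → [14, 17, 20, 23]
26 → extends → [14, 17, 20, 23, 26]
11 → replaces 14 → [11, 17, 20, 23, 26]
29 → extends → [11, 17, 20, 23, 26, 29]
14 → replaces 17 → [11, 14, 20, 23, 26, 29]
17 → replaces 20 → [11, 14, 17, 23, 26, 29]
20 → replaces 23 → [11, 14, 17, 20, 26, 29]
23 → replaces 26 → [11, 14, 17, 20, 23, 29]
2 → replaces 11 → [2, 14, 17, 20, 23, 29]
20 → already a tail → [2, 14, 17, 20, 23, 29]
31 → extends → [2, 14, 17, 20, 23, 29, 31]
Length 7; one witness is 14, 17, 20, 23, 26, 29, 31.

14, 17, 20, 23, 26, 29, 31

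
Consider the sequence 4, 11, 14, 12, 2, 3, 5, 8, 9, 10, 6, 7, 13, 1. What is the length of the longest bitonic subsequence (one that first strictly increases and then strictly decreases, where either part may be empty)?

8

inc[i] = longest strictly increasing subsequence ending at i; dec[i] = longest strictly decreasing subsequence starting at i:
i:      1  2  3  4  5  6  7  8  9 10 11 12 13 14
a[i]:   4 11 14 12  2  3  5  8  9 10  6  7 13  1
inc:    1  2  3  3  1  2  3  4  5  6  4  5  7  1
dec:    3  4  5  4  2  2  2  3  3  3  2  2  2  1
Best peak at i=10 (value 10): inc=6, dec=3, length 6+3−1 = 8.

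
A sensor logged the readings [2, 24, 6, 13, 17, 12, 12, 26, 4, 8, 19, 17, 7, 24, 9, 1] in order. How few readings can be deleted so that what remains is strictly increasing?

Fewest deletions = n − (longest strictly increasing subsequence).
Patience tails:
2 → extends → [2]
24 → extends → [2, 24]
6 → replaces 24 → [2, 6]
13 → extends → [2, 6, 13]
17 → extends → [2, 6, 13, 17]
12 → replaces 13 → [2, 6, 12, 17]
12 → already a tail → [2, 6, 12, 17]
26 → extends → [2, 6, 12, 17, 26]
4 → replaces 6 → [2, 4, 12, 17, 26]
8 → replaces 12 → [2, 4, 8, 17, 26]
19 → replaces 26 → [2, 4, 8, 17, 19]
17 → already a tail → [2, 4, 8, 17, 19]
7 → replaces 8 → [2, 4, 7, 17, 19]
24 → extends → [2, 4, 7, 17, 19, 24]
9 → replaces 17 → [2, 4, 7, 9, 19, 24]
1 → replaces 2 → [1, 4, 7, 9, 19, 24]
Longest strictly increasing subsequence has length 6, so deletions = 16 − 6 = 10.

10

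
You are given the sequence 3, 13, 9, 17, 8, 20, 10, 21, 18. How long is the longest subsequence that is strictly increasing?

Track the smallest tail for each achievable length (strict):
3 → extends → [3]
13 → extends → [3, 13]
9 → replaces 13 → [3, 9]
17 → extends → [3, 9, 17]
8 → replaces 9 → [3, 8, 17]
20 → extends → [3, 8, 17, 20]
10 → replaces 17 → [3, 8, 10, 20]
21 → extends → [3, 8, 10, 20, 21]
18 → replaces 20 → [3, 8, 10, 18, 21]
Five tails, so the longest strictly increasing subsequence has length 5 (e.g. 3, 13, 17, 20, 21).

5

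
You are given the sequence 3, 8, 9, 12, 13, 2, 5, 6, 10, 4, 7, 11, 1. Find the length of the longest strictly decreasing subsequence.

Let dp[i] be the longest strictly decreasing subsequence ending at i:
i:      1  2  3  4  5  6  7  8  9 10 11 12 13
a[i]:   3  8  9 12 13  2  5  6 10  4  7 11  1
dp:     1  1  1  1  1  2  2  2  2  3  3  2  4
Maximum is 4.

4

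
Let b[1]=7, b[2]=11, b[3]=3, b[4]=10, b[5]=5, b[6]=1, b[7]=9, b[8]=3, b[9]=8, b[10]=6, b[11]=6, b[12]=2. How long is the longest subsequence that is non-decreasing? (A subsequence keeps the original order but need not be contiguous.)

Track the smallest tail for each achievable length (allowing ties):
7 → extends → [7]
11 → extends → [7, 11]
3 → replaces 7 → [3, 11]
10 → replaces 11 → [3, 10]
5 → replaces 10 → [3, 5]
1 → replaces 3 → [1, 5]
9 → extends → [1, 5, 9]
3 → replaces 5 → [1, 3, 9]
8 → replaces 9 → [1, 3, 8]
6 → replaces 8 → [1, 3, 6]
6 → extends → [1, 3, 6, 6]
2 → replaces 3 → [1, 2, 6, 6]
Four tails, so the longest non-decreasing subsequence has length 4 (e.g. 3, 5, 6, 6).

4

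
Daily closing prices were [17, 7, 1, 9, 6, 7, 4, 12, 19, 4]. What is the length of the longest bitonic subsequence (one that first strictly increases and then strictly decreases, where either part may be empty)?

6

inc[i] = longest strictly increasing subsequence ending at i; dec[i] = longest strictly decreasing subsequence starting at i:
i:      1  2  3  4  5  6  7  8  9 10
a[i]:  17  7  1  9  6  7  4 12 19  4
inc:    1  1  1  2  2  3  2  4  5  2
dec:    4  3  1  3  2  2  1  2  2  1
Best peak at i=9 (value 19): inc=5, dec=2, length 5+2−1 = 6.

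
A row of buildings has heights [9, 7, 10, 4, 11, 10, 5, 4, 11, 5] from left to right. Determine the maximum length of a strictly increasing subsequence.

3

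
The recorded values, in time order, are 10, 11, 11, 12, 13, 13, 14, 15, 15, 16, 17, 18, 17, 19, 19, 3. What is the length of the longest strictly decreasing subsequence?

3

Negate each value so 'decreasing' becomes 'increasing', then run patience tails on the negated sequence:
-10 → extends → [-10]
-11 → replaces -10 → [-11]
-11 → already a tail → [-11]
-12 → replaces -11 → [-12]
-13 → replaces -12 → [-13]
-13 → already a tail → [-13]
-14 → replaces -13 → [-14]
-15 → replaces -14 → [-15]
-15 → already a tail → [-15]
-16 → replaces -15 → [-16]
-17 → replaces -16 → [-17]
-18 → replaces -17 → [-18]
-17 → extends → [-18, -17]
-19 → replaces -18 → [-19, -17]
-19 → already a tail → [-19, -17]
-3 → extends → [-19, -17, -3]
Three tails, so the longest strictly decreasing subsequence of the original has length 3.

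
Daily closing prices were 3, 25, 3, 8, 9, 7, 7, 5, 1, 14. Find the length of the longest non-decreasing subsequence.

5

Let dp[i] be the length of the longest such subsequence ending at index i:
i:      1  2  3  4  5  6  7  8  9 10
a[i]:   3 25  3  8  9  7  7  5  1 14
dp:     1  2  2  3  4  3  4  3  1  5
Maximum dp value is 5.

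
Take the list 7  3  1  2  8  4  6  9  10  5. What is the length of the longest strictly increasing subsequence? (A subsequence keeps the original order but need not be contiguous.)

6

Track the smallest tail for each achievable length (strict):
7 → extends → [7]
3 → replaces 7 → [3]
1 → replaces 3 → [1]
2 → extends → [1, 2]
8 → extends → [1, 2, 8]
4 → replaces 8 → [1, 2, 4]
6 → extends → [1, 2, 4, 6]
9 → extends → [1, 2, 4, 6, 9]
10 → extends → [1, 2, 4, 6, 9, 10]
5 → replaces 6 → [1, 2, 4, 5, 9, 10]
Six tails, so the longest strictly increasing subsequence has length 6 (e.g. 1, 2, 4, 6, 9, 10).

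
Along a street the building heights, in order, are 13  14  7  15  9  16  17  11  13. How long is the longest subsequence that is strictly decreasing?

Negate each value so 'decreasing' becomes 'increasing', then run patience tails on the negated sequence:
-13 → extends → [-13]
-14 → replaces -13 → [-14]
-7 → extends → [-14, -7]
-15 → replaces -14 → [-15, -7]
-9 → replaces -7 → [-15, -9]
-16 → replaces -15 → [-16, -9]
-17 → replaces -16 → [-17, -9]
-11 → replaces -9 → [-17, -11]
-13 → replaces -11 → [-17, -13]
Two tails, so the longest strictly decreasing subsequence of the original has length 2.

2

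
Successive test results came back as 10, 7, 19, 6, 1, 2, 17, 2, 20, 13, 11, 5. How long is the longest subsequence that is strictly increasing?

4

Track the smallest tail for each achievable length (strict):
10 → extends → [10]
7 → replaces 10 → [7]
19 → extends → [7, 19]
6 → replaces 7 → [6, 19]
1 → replaces 6 → [1, 19]
2 → replaces 19 → [1, 2]
17 → extends → [1, 2, 17]
2 → already a tail → [1, 2, 17]
20 → extends → [1, 2, 17, 20]
13 → replaces 17 → [1, 2, 13, 20]
11 → replaces 13 → [1, 2, 11, 20]
5 → replaces 11 → [1, 2, 5, 20]
Four tails, so the longest strictly increasing subsequence has length 4 (e.g. 1, 2, 17, 20).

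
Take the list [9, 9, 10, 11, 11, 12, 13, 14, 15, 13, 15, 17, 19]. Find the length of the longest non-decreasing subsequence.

12

Track the smallest tail for each achievable length (allowing ties):
9 → extends → [9]
9 → extends → [9, 9]
10 → extends → [9, 9, 10]
11 → extends → [9, 9, 10, 11]
11 → extends → [9, 9, 10, 11, 11]
12 → extends → [9, 9, 10, 11, 11, 12]
13 → extends → [9, 9, 10, 11, 11, 12, 13]
14 → extends → [9, 9, 10, 11, 11, 12, 13, 14]
15 → extends → [9, 9, 10, 11, 11, 12, 13, 14, 15]
13 → replaces 14 → [9, 9, 10, 11, 11, 12, 13, 13, 15]
15 → extends → [9, 9, 10, 11, 11, 12, 13, 13, 15, 15]
17 → extends → [9, 9, 10, 11, 11, 12, 13, 13, 15, 15, 17]
19 → extends → [9, 9, 10, 11, 11, 12, 13, 13, 15, 15, 17, 19]
Twelve tails, so the longest non-decreasing subsequence has length 12 (e.g. 9, 9, 10, 11, 11, 12, 13, 14, 15, 15, 17, 19).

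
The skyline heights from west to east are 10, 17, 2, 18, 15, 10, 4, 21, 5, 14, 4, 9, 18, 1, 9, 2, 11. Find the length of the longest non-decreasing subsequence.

Track the smallest tail for each achievable length (allowing ties):
10 → extends → [10]
17 → extends → [10, 17]
2 → replaces 10 → [2, 17]
18 → extends → [2, 17, 18]
15 → replaces 17 → [2, 15, 18]
10 → replaces 15 → [2, 10, 18]
4 → replaces 10 → [2, 4, 18]
21 → extends → [2, 4, 18, 21]
5 → replaces 18 → [2, 4, 5, 21]
14 → replaces 21 → [2, 4, 5, 14]
4 → replaces 5 → [2, 4, 4, 14]
9 → replaces 14 → [2, 4, 4, 9]
18 → extends → [2, 4, 4, 9, 18]
1 → replaces 2 → [1, 4, 4, 9, 18]
9 → replaces 18 → [1, 4, 4, 9, 9]
2 → replaces 4 → [1, 2, 4, 9, 9]
11 → extends → [1, 2, 4, 9, 9, 11]
Six tails, so the longest non-decreasing subsequence has length 6 (e.g. 2, 4, 5, 9, 9, 11).

6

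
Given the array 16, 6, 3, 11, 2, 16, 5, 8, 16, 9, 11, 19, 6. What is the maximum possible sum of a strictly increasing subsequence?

55

Let S[i] be the best sum of a strictly increasing subsequence ending at i:
i:      1  2  3  4  5  6  7  8  9 10 11 12 13
a[i]:  16  6  3 11  2 16  5  8 16  9 11 19  6
S:     16  6  3 17  2 33  8 16 33 25 36 55 14
Maximum is 55 (e.g. 3 + 5 + 8 + 9 + 11 + 19).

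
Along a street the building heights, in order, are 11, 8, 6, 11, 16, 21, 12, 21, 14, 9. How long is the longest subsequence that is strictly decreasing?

3

Let dp[i] be the longest strictly decreasing subsequence ending at i:
i:      1  2  3  4  5  6  7  8  9 10
a[i]:  11  8  6 11 16 21 12 21 14  9
dp:     1  2  3  1  1  1  2  1  2  3
Maximum is 3.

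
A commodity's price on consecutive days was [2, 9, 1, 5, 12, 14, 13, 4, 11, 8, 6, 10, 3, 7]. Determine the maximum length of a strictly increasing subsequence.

Let dp[i] be the length of the longest such subsequence ending at index i:
i:      1  2  3  4  5  6  7  8  9 10 11 12 13 14
a[i]:   2  9  1  5 12 14 13  4 11  8  6 10  3  7
dp:     1  2  1  2  3  4  4  2  3  3  3  4  2  4
Maximum dp value is 4.

4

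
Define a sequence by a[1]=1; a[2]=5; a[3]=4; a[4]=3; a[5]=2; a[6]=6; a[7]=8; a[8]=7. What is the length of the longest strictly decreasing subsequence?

Negate each value so 'decreasing' becomes 'increasing', then run patience tails on the negated sequence:
-1 → extends → [-1]
-5 → replaces -1 → [-5]
-4 → extends → [-5, -4]
-3 → extends → [-5, -4, -3]
-2 → extends → [-5, -4, -3, -2]
-6 → replaces -5 → [-6, -4, -3, -2]
-8 → replaces -6 → [-8, -4, -3, -2]
-7 → replaces -4 → [-8, -7, -3, -2]
Four tails, so the longest strictly decreasing subsequence of the original has length 4.

4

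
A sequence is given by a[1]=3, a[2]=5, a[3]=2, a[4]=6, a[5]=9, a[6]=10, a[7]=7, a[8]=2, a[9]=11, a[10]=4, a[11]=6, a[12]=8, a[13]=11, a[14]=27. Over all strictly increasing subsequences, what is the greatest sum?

71

Let S[i] be the best sum of a strictly increasing subsequence ending at i:
i:      1  2  3  4  5  6  7  8  9 10 11 12 13 14
a[i]:   3  5  2  6  9 10  7  2 11  4  6  8 11 27
S:      3  8  2 14 23 33 21  2 44  7 14 29 44 71
Maximum is 71 (e.g. 3 + 5 + 6 + 9 + 10 + 11 + 27).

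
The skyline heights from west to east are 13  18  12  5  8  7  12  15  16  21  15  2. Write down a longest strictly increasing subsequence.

5, 8, 12, 15, 16, 21

Patience tails give the LIS length; then backtrack through the dp parents:
13 → extends → [13]
18 → extends → [13, 18]
12 → replaces 13 → [12, 18]
5 → replaces 12 → [5, 18]
8 → replaces 18 → [5, 8]
7 → replaces 8 → [5, 7]
12 → extends → [5, 7, 12]
15 → extends → [5, 7, 12, 15]
16 → extends → [5, 7, 12, 15, 16]
21 → extends → [5, 7, 12, 15, 16, 21]
15 → already a tail → [5, 7, 12, 15, 16, 21]
2 → replaces 5 → [2, 7, 12, 15, 16, 21]
Length 6; one witness is 5, 8, 12, 15, 16, 21.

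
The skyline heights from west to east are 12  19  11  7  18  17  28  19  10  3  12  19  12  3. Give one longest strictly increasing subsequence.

7, 10, 12, 19

Patience tails give the LIS length; then backtrack through the dp parents:
12 → extends → [12]
19 → extends → [12, 19]
11 → replaces 12 → [11, 19]
7 → replaces 11 → [7, 19]
18 → replaces 19 → [7, 18]
17 → replaces 18 → [7, 17]
28 → extends → [7, 17, 28]
19 → replaces 28 → [7, 17, 19]
10 → replaces 17 → [7, 10, 19]
3 → replaces 7 → [3, 10, 19]
12 → replaces 19 → [3, 10, 12]
19 → extends → [3, 10, 12, 19]
12 → already a tail → [3, 10, 12, 19]
3 → already a tail → [3, 10, 12, 19]
Length 4; one witness is 7, 10, 12, 19.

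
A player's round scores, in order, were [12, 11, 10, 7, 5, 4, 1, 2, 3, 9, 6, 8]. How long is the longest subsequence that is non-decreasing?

5

Track the smallest tail for each achievable length (allowing ties):
12 → extends → [12]
11 → replaces 12 → [11]
10 → replaces 11 → [10]
7 → replaces 10 → [7]
5 → replaces 7 → [5]
4 → replaces 5 → [4]
1 → replaces 4 → [1]
2 → extends → [1, 2]
3 → extends → [1, 2, 3]
9 → extends → [1, 2, 3, 9]
6 → replaces 9 → [1, 2, 3, 6]
8 → extends → [1, 2, 3, 6, 8]
Five tails, so the longest non-decreasing subsequence has length 5 (e.g. 1, 2, 3, 6, 8).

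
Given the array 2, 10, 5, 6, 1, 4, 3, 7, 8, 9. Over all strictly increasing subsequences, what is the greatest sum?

Let S[i] be the best sum of a strictly increasing subsequence ending at i:
i:      1  2  3  4  5  6  7  8  9 10
a[i]:   2 10  5  6  1  4  3  7  8  9
S:      2 12  7 13  1  6  5 20 28 37
Maximum is 37 (e.g. 2 + 5 + 6 + 7 + 8 + 9).

37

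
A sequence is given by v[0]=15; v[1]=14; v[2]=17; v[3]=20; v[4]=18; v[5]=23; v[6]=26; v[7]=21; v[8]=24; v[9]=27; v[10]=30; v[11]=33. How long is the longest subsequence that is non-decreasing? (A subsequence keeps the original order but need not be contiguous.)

8

Let dp[i] be the length of the longest such subsequence ending at index i:
i:      0  1  2  3  4  5  6  7  8  9 10 11
v[i]:  15 14 17 20 18 23 26 21 24 27 30 33
dp:     1  1  2  3  3  4  5  4  5  6  7  8
Maximum dp value is 8.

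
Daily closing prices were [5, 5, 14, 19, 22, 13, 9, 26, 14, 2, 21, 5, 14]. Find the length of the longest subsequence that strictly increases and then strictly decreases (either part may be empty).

inc[i] = longest strictly increasing subsequence ending at i; dec[i] = longest strictly decreasing subsequence starting at i:
i:      1  2  3  4  5  6  7  8  9 10 11 12 13
a[i]:   5  5 14 19 22 13  9 26 14  2 21  5 14
inc:    1  1  2  3  4  2  2  5  3  1  4  2  3
dec:    2  2  4  4  4  3  2  3  2  1  2  1  1
Best peak at i=5 (value 22): inc=4, dec=4, length 4+4−1 = 7.

7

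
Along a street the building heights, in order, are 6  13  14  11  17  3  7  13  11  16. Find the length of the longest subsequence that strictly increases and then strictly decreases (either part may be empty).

inc[i] = longest strictly increasing subsequence ending at i; dec[i] = longest strictly decreasing subsequence starting at i:
i:      1  2  3  4  5  6  7  8  9 10
a[i]:   6 13 14 11 17  3  7 13 11 16
inc:    1  2  3  2  4  1  2  3  3  4
dec:    2  3  3  2  3  1  1  2  1  1
Best peak at i=5 (value 17): inc=4, dec=3, length 4+3−1 = 6.

6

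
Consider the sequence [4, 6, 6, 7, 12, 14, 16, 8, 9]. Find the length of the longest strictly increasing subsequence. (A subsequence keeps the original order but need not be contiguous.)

6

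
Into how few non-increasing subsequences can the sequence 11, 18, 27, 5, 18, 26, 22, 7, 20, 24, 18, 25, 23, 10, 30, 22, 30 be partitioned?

The minimum number of non-increasing subsequences covering a sequence equals the length of its longest strictly increasing subsequence.
LIS length is 6 (e.g. 11, 18, 22, 24, 25, 30), so 6 piles are needed.

6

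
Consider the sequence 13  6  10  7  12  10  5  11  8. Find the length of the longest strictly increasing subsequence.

4

Let dp[i] be the length of the longest such subsequence ending at index i:
i:      1  2  3  4  5  6  7  8  9
a[i]:  13  6 10  7 12 10  5 11  8
dp:     1  1  2  2  3  3  1  4  3
Maximum dp value is 4.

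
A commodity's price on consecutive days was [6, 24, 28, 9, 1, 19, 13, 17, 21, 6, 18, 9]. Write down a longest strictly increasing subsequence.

Patience tails give the LIS length; then backtrack through the dp parents:
6 → extends → [6]
24 → extends → [6, 24]
28 → extends → [6, 24, 28]
9 → replaces 24 → [6, 9, 28]
1 → replaces 6 → [1, 9, 28]
19 → replaces 28 → [1, 9, 19]
13 → replaces 19 → [1, 9, 13]
17 → extends → [1, 9, 13, 17]
21 → extends → [1, 9, 13, 17, 21]
6 → replaces 9 → [1, 6, 13, 17, 21]
18 → replaces 21 → [1, 6, 13, 17, 18]
9 → replaces 13 → [1, 6, 9, 17, 18]
Length 5; one witness is 6, 9, 13, 17, 21.

6, 9, 13, 17, 21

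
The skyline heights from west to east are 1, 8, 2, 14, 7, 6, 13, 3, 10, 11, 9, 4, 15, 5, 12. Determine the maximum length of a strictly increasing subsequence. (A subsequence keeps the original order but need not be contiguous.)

Track the smallest tail for each achievable length (strict):
1 → extends → [1]
8 → extends → [1, 8]
2 → replaces 8 → [1, 2]
14 → extends → [1, 2, 14]
7 → replaces 14 → [1, 2, 7]
6 → replaces 7 → [1, 2, 6]
13 → extends → [1, 2, 6, 13]
3 → replaces 6 → [1, 2, 3, 13]
10 → replaces 13 → [1, 2, 3, 10]
11 → extends → [1, 2, 3, 10, 11]
9 → replaces 10 → [1, 2, 3, 9, 11]
4 → replaces 9 → [1, 2, 3, 4, 11]
15 → extends → [1, 2, 3, 4, 11, 15]
5 → replaces 11 → [1, 2, 3, 4, 5, 15]
12 → replaces 15 → [1, 2, 3, 4, 5, 12]
Six tails, so the longest strictly increasing subsequence has length 6 (e.g. 1, 2, 7, 10, 11, 15).

6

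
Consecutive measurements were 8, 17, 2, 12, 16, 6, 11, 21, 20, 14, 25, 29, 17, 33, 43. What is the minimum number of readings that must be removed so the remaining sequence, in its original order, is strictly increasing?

Fewest deletions = n − (longest strictly increasing subsequence).
i:      1  2  3  4  5  6  7  8  9 10 11 12 13 14 15
a[i]:   8 17  2 12 16  6 11 21 20 14 25 29 17 33 43
dp:     1  2  1  2  3  2  3  4  4  4  5  6  5  7  8
max dp = 8, so deletions = 15 − 8 = 7.

7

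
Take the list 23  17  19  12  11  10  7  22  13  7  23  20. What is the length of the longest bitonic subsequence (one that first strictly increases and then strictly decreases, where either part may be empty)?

6

inc[i] = longest strictly increasing subsequence ending at i; dec[i] = longest strictly decreasing subsequence starting at i:
i:      1  2  3  4  5  6  7  8  9 10 11 12
a[i]:  23 17 19 12 11 10  7 22 13  7 23 20
inc:    1  1  2  1  1  1  1  3  2  1  4  3
dec:    6  5  5  4  3  2  1  3  2  1  2  1
Best peak at i=1 (value 23): inc=1, dec=6, length 1+6−1 = 6.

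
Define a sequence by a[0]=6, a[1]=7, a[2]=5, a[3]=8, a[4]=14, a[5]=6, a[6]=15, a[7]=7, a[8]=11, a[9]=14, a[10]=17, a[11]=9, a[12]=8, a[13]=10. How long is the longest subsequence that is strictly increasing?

Let dp[i] be the length of the longest such subsequence ending at index i:
i:      0  1  2  3  4  5  6  7  8  9 10 11 12 13
a[i]:   6  7  5  8 14  6 15  7 11 14 17  9  8 10
dp:     1  2  1  3  4  2  5  3  4  5  6  4  4  5
Maximum dp value is 6.

6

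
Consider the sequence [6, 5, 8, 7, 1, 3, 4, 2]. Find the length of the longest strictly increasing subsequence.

3

Track the smallest tail for each achievable length (strict):
6 → extends → [6]
5 → replaces 6 → [5]
8 → extends → [5, 8]
7 → replaces 8 → [5, 7]
1 → replaces 5 → [1, 7]
3 → replaces 7 → [1, 3]
4 → extends → [1, 3, 4]
2 → replaces 3 → [1, 2, 4]
Three tails, so the longest strictly increasing subsequence has length 3 (e.g. 1, 3, 4).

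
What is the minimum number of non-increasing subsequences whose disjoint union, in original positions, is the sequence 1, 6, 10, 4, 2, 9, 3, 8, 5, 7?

5

Place each on the leftmost legal pile:
1 → new pile 1 (tops now [1])
6 → new pile 2 (tops now [1, 6])
10 → new pile 3 (tops now [1, 6, 10])
4 → pile 2 (tops now [1, 4, 10])
2 → pile 2 (tops now [1, 2, 10])
9 → pile 3 (tops now [1, 2, 9])
3 → pile 3 (tops now [1, 2, 3])
8 → new pile 4 (tops now [1, 2, 3, 8])
5 → pile 4 (tops now [1, 2, 3, 5])
7 → new pile 5 (tops now [1, 2, 3, 5, 7])
Five piles.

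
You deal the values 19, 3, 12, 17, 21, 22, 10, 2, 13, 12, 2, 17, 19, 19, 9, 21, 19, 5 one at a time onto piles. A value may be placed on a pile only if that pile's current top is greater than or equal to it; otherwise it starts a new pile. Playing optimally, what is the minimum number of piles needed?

6

Place each on the leftmost legal pile:
19 → new pile 1 (tops now [19])
3 → pile 1 (tops now [3])
12 → new pile 2 (tops now [3, 12])
17 → new pile 3 (tops now [3, 12, 17])
21 → new pile 4 (tops now [3, 12, 17, 21])
22 → new pile 5 (tops now [3, 12, 17, 21, 22])
10 → pile 2 (tops now [3, 10, 17, 21, 22])
2 → pile 1 (tops now [2, 10, 17, 21, 22])
13 → pile 3 (tops now [2, 10, 13, 21, 22])
12 → pile 3 (tops now [2, 10, 12, 21, 22])
2 → pile 1 (tops now [2, 10, 12, 21, 22])
17 → pile 4 (tops now [2, 10, 12, 17, 22])
19 → pile 5 (tops now [2, 10, 12, 17, 19])
19 → pile 5 (tops now [2, 10, 12, 17, 19])
9 → pile 2 (tops now [2, 9, 12, 17, 19])
21 → new pile 6 (tops now [2, 9, 12, 17, 19, 21])
19 → pile 5 (tops now [2, 9, 12, 17, 19, 21])
5 → pile 2 (tops now [2, 5, 12, 17, 19, 21])
Six piles.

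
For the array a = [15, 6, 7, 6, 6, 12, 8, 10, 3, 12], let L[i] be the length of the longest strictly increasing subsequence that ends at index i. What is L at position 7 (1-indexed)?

dp[i] = 1 + max{dp[j] : j<i, a[j]<a[i]} (or 1 if no such j):
i:      1  2  3  4  5  6  7  8  9 10
a[i]:  15  6  7  6  6 12  8 10  3 12
dp:     1  1  2  1  1  3  3  4  1  5
At index 7 the value is 3.

3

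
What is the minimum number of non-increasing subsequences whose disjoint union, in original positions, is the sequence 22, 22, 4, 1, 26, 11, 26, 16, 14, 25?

4

Place each on the leftmost legal pile:
22 → new pile 1 (tops now [22])
22 → pile 1 (tops now [22])
4 → pile 1 (tops now [4])
1 → pile 1 (tops now [1])
26 → new pile 2 (tops now [1, 26])
11 → pile 2 (tops now [1, 11])
26 → new pile 3 (tops now [1, 11, 26])
16 → pile 3 (tops now [1, 11, 16])
14 → pile 3 (tops now [1, 11, 14])
25 → new pile 4 (tops now [1, 11, 14, 25])
Four piles.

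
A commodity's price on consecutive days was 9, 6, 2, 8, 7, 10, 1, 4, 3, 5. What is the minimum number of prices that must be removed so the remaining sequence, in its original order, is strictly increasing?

7

Fewest deletions = n − (longest strictly increasing subsequence).
Patience tails:
9 → extends → [9]
6 → replaces 9 → [6]
2 → replaces 6 → [2]
8 → extends → [2, 8]
7 → replaces 8 → [2, 7]
10 → extends → [2, 7, 10]
1 → replaces 2 → [1, 7, 10]
4 → replaces 7 → [1, 4, 10]
3 → replaces 4 → [1, 3, 10]
5 → replaces 10 → [1, 3, 5]
Longest strictly increasing subsequence has length 3, so deletions = 10 − 3 = 7.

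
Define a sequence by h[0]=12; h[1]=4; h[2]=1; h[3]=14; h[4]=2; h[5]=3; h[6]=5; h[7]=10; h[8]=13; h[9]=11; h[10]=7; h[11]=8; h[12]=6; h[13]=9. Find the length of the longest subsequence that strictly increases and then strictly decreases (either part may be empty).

inc[i] = longest strictly increasing subsequence ending at i; dec[i] = longest strictly decreasing subsequence starting at i:
i:      0  1  2  3  4  5  6  7  8  9 10 11 12 13
h[i]:  12  4  1 14  2  3  5 10 13 11  7  8  6  9
inc:    1  1  1  2  2  3  4  5  6  6  5  6  5  7
dec:    4  2  1  5  1  1  1  3  4  3  2  2  1  1
Best peak at i=8 (value 13): inc=6, dec=4, length 6+4−1 = 9.

9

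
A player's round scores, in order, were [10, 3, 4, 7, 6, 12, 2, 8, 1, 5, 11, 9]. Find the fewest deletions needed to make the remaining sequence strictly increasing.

Fewest deletions = n − (longest strictly increasing subsequence).
i:      1  2  3  4  5  6  7  8  9 10 11 12
a[i]:  10  3  4  7  6 12  2  8  1  5 11  9
dp:     1  1  2  3  3  4  1  4  1  3  5  5
max dp = 5, so deletions = 12 − 5 = 7.

7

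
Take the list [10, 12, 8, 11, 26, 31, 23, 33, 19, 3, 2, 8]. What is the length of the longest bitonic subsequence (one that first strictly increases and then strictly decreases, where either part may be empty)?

inc[i] = longest strictly increasing subsequence ending at i; dec[i] = longest strictly decreasing subsequence starting at i:
i:      1  2  3  4  5  6  7  8  9 10 11 12
a[i]:  10 12  8 11 26 31 23 33 19  3  2  8
inc:    1  2  1  2  3  4  3  5  3  1  1  2
dec:    4  4  3  3  5  5  4  4  3  2  1  1
Best peak at i=6 (value 31): inc=4, dec=5, length 4+5−1 = 8.

8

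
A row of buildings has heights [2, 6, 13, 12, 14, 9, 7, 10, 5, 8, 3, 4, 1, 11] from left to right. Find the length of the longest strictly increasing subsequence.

5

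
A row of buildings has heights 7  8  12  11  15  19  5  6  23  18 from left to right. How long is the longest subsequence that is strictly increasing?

Track the smallest tail for each achievable length (strict):
7 → extends → [7]
8 → extends → [7, 8]
12 → extends → [7, 8, 12]
11 → replaces 12 → [7, 8, 11]
15 → extends → [7, 8, 11, 15]
19 → extends → [7, 8, 11, 15, 19]
5 → replaces 7 → [5, 8, 11, 15, 19]
6 → replaces 8 → [5, 6, 11, 15, 19]
23 → extends → [5, 6, 11, 15, 19, 23]
18 → replaces 19 → [5, 6, 11, 15, 18, 23]
Six tails, so the longest strictly increasing subsequence has length 6 (e.g. 7, 8, 12, 15, 19, 23).

6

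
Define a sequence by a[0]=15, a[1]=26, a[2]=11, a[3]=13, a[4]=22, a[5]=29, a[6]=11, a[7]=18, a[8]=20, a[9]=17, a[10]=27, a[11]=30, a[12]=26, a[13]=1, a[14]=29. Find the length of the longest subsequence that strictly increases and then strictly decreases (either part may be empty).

inc[i] = longest strictly increasing subsequence ending at i; dec[i] = longest strictly decreasing subsequence starting at i:
i:      0  1  2  3  4  5  6  7  8  9 10 11 12 13 14
a[i]:  15 26 11 13 22 29 11 18 20 17 27 30 26  1 29
inc:    1  2  1  2  3  4  1  3  4  3  5  6  5  1  6
dec:    4  5  2  3  4  4  2  3  3  2  3  3  2  1  1
Best peak at i=11 (value 30): inc=6, dec=3, length 6+3−1 = 8.

8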